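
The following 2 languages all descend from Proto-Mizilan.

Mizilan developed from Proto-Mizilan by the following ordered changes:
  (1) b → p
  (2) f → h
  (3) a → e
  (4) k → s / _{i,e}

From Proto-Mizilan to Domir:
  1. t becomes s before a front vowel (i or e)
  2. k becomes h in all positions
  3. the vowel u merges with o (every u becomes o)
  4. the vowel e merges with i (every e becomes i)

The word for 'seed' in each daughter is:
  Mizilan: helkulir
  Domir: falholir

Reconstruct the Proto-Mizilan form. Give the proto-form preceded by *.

Position 4: Mizilan has k, Domir has h. Mizilan preserves k here (none of its changes turn any other segment into k), so the proto-segment is *k.
Position 5: Mizilan has u, Domir has o. Mizilan preserves u here (none of its changes turn any other segment into u), so the proto-segment is *u.
Position 2: Mizilan has e, Domir has a. Domir preserves a here (none of its changes turn any other segment into a), so the proto-segment is *a.
This points to *falkulir. Verify forward in each daughter:
Mizilan: *falkulir > halkulir > helkulir  (by unconditioned shift, vowel merger)
Domir: *falkulir
  falkulir (rule 1 does not apply)
  falkulir → falhulir   [unconditioned shift]
  falhulir → falholir   [vowel merger]
  falholir (rule 4 does not apply)
  giving Domir falholir.
No other proto-form is consistent with every reflex, so the reconstruction is *falkulir.

*falkulir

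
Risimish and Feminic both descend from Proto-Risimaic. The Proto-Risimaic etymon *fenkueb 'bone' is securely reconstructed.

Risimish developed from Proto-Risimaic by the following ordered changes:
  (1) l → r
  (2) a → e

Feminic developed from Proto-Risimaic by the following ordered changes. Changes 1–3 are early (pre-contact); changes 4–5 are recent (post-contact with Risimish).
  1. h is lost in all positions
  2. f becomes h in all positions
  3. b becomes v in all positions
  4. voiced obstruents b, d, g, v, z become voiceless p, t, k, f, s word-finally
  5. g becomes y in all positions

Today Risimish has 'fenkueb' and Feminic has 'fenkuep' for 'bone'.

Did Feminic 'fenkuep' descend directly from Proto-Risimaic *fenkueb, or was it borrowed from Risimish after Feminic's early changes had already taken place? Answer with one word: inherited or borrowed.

If inherited, *fenkueb would pass through all of Feminic's changes:
Feminic: *fenkueb > henkueb > henkuev > henkuef  (by unconditioned shift, unconditioned shift, final devoicing)
If borrowed from Risimish 'fenkueb' after the early changes, it would undergo only the recent ones:
  rule 4 (final devoicing): fenkueb → fenkuep
  rule 5 (unconditioned shift): no change (fenkuep)
  ⇒ as a loan: fenkuep
Feminic 'fenkuep' matches the loan outcome 'fenkuep', not the inherited 'henkuef' — it skipped the early Feminic changes, so it was borrowed from Risimish.

borrowed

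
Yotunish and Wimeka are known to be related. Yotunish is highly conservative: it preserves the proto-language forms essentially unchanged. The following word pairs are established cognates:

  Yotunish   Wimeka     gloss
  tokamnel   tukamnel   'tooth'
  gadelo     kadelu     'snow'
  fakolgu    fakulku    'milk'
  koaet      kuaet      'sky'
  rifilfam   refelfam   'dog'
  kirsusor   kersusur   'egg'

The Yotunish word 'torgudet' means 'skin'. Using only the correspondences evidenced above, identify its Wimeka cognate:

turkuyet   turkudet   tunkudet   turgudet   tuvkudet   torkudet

kirsusor ~ kersusur — Yotunish o corresponds to Wimeka u after a consonant, before r.
fakolgu ~ fakulku — Yotunish g corresponds to Wimeka k after a consonant, before a back vowel.
Applying these to Yotunish 'torgudet':
  torgudet → turgudet   (o→u after a consonant, before r)
  turgudet → turkudet   (g→k after a consonant, before a back vowel)
So the Wimeka cognate is 'turkudet'.

turkudet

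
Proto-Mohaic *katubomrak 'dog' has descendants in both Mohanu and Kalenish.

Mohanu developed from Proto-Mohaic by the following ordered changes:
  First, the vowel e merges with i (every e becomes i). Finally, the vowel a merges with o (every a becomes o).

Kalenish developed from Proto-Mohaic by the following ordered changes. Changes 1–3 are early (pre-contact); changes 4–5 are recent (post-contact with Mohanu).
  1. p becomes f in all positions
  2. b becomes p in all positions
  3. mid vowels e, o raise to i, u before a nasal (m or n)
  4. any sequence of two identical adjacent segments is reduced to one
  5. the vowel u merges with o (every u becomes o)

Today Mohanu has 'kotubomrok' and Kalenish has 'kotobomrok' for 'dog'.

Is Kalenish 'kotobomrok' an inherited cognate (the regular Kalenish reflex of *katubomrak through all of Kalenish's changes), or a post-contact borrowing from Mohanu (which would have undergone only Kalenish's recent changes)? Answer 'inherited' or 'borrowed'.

borrowed

If inherited, *katubomrak would pass through all of Kalenish's changes:
Kalenish: *katubomrak
  katubomrak (rule 1 does not apply)
  katubomrak → katupomrak   [unconditioned shift]
  katupomrak → katupumrak   [pre-nasal raising]
  katupumrak (rule 4 does not apply)
  katupumrak → katopomrak   [vowel merger]
  giving Kalenish katopomrak.
If borrowed from Mohanu 'kotubomrok' after the early changes, it would undergo only the recent ones:
  rule 4 (degemination): no change (kotubomrok)
  rule 5 (vowel merger): kotubomrok → kotobomrok
  ⇒ as a loan: kotobomrok
Kalenish 'kotobomrok' matches the loan outcome 'kotobomrok', not the inherited 'katopomrak' — it skipped the early Kalenish changes, so it was borrowed from Mohanu.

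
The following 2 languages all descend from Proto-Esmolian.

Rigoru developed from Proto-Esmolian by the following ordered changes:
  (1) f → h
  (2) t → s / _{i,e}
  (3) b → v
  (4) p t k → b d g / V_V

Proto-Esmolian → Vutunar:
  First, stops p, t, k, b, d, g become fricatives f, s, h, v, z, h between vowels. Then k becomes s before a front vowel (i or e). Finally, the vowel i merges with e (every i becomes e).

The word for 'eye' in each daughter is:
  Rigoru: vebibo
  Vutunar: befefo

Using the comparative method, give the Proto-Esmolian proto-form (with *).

*bepipo

Position 4: Rigoru has i, Vutunar has e. Rigoru preserves i here (none of its changes turn any other segment into i), so the proto-segment is *i.
Position 1: Rigoru has v, Vutunar has b. Vutunar preserves b here (none of its changes turn any other segment into b), so the proto-segment is *b.
Position 3: Rigoru has b, Vutunar has f. In Rigoru, b can only continue *p, so the proto-segment is *p.
Continuing position by position gives *bepipo; check it forward:
Rigoru: start from *bepipo.
  rule 1: no change — bepipo
  rule 2: no change — bepipo
  rule 3 (unconditioned shift): bepipo → vepipo
  rule 4 (intervocalic voicing): vepipo → vebibo
  ⇒ Rigoru vebibo
Vutunar: *bepipo > befifo > befefo  (by intervocalic lenition, vowel merger)
No other proto-form is consistent with every reflex, so the reconstruction is *bepipo.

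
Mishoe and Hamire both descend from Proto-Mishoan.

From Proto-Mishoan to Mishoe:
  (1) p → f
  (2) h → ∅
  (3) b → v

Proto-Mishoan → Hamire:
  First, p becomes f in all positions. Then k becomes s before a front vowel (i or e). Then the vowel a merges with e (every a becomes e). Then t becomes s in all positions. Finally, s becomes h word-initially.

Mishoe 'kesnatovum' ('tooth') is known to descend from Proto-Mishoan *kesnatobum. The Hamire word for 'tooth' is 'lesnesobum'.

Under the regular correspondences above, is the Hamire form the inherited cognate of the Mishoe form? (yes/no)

no

Derive the expected Hamire reflex of *kesnatobum:
Hamire: *kesnatobum > sesnatobum > sesnetobum > sesnesobum > hesnesobum  (by palatalisation, vowel merger, unconditioned shift, debuccalisation)
The regular Hamire reflex would be 'hesnesobum', but the attested form is 'lesnesobum'. The correspondence is irregular, so they are not cognates (the Hamire form has a different source).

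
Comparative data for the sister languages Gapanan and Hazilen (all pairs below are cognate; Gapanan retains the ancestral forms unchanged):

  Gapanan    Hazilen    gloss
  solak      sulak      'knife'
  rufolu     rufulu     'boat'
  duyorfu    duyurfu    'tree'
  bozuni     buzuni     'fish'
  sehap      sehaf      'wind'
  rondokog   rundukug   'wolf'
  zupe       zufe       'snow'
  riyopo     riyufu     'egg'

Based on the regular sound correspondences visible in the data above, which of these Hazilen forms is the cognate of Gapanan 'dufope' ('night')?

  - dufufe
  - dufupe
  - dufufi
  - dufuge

riyopo ~ riyufu — Gapanan o corresponds to Hazilen u after a consonant, before a labial obstruent.
zupe ~ zufe — Gapanan p corresponds to Hazilen f between vowels (before a front vowel).
Applying these to Gapanan 'dufope':
  dufope → dufupe   (o→u after a consonant, before a labial obstruent)
  dufupe → dufufe   (p→f between vowels (before a front vowel))
So the Hazilen cognate is 'dufufe'.

dufufe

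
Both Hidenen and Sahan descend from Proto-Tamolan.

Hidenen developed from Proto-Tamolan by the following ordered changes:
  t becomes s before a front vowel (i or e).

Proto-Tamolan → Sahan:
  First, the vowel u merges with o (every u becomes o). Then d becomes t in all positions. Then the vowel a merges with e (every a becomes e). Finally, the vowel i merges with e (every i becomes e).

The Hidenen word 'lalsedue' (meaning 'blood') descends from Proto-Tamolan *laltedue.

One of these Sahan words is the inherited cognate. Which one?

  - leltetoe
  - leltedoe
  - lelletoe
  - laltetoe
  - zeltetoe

leltetoe

Sahan: *laltedue
  laltedue → laltedoe   [vowel merger]
  laltedoe → laltetoe   [unconditioned shift]
  laltetoe → leltetoe   [vowel merger]
  leltetoe (rule 4 does not apply)
  giving Sahan leltetoe.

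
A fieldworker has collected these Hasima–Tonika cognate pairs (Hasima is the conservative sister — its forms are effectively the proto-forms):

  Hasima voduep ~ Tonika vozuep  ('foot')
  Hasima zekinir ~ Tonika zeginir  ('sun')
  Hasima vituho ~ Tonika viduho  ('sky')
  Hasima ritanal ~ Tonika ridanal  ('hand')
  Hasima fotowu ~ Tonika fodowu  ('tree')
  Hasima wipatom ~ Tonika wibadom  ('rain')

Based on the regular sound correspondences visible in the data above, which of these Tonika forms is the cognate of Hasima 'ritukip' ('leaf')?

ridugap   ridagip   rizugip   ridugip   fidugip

ridugip

vituho ~ viduho — Hasima t corresponds to Tonika d between vowels (before a back vowel).
zekinir ~ zeginir — Hasima k corresponds to Tonika g between vowels (before a front vowel).
Applying these to Hasima 'ritukip':
  ritukip → ridukip   (t→d between vowels (before a back vowel))
  ridukip → ridugip   (k→g between vowels (before a front vowel))
So the Tonika cognate is 'ridugip'.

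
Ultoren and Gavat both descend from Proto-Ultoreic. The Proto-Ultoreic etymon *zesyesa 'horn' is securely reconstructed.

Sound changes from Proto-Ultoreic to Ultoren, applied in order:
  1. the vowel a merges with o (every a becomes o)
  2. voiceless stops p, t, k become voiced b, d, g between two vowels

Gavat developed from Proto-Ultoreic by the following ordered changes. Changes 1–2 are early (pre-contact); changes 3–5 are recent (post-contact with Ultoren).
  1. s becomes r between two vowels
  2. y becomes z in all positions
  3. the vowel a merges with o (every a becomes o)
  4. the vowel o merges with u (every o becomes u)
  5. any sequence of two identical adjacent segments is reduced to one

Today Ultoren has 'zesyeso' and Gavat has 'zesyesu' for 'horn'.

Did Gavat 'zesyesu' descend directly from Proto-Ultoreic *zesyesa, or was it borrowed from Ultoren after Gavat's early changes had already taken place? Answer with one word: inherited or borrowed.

borrowed

If inherited, *zesyesa would pass through all of Gavat's changes:
Gavat: *zesyesa > zesyera > zeszera > zeszero > zeszeru  (by rhotacism, unconditioned shift, vowel merger, vowel merger)
If borrowed from Ultoren 'zesyeso' after the early changes, it would undergo only the recent ones:
  rule 3 (vowel merger): no change (zesyeso)
  rule 4 (vowel merger): zesyeso → zesyesu
  rule 5 (degemination): no change (zesyesu)
  ⇒ as a loan: zesyesu
Gavat 'zesyesu' matches the loan outcome 'zesyesu', not the inherited 'zeszeru' — it skipped the early Gavat changes, so it was borrowed from Ultoren.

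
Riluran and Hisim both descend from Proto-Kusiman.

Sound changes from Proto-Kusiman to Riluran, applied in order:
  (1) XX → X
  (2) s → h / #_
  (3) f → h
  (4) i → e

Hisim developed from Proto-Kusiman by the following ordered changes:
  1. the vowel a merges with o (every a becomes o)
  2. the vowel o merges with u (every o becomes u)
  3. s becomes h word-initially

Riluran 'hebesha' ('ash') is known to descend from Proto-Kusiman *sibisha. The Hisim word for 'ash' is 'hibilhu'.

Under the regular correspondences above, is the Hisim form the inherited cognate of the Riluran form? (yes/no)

no

Derive the expected Hisim reflex of *sibisha:
Hisim: *sibisha
  sibisha → sibisho   [vowel merger]
  sibisho → sibishu   [vowel merger]
  sibishu → hibishu   [debuccalisation]
  giving Hisim hibishu.
The regular Hisim reflex would be 'hibishu', but the attested form is 'hibilhu'. The correspondence is irregular, so they are not cognates (the Hisim form has a different source).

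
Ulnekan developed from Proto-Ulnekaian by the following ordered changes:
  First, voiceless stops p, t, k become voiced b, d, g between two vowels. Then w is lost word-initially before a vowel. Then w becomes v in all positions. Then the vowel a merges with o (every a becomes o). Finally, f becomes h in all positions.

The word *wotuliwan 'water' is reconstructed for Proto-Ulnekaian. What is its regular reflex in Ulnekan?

odulivon

Ulnekan: *wotuliwan > woduliwan > oduliwan > odulivan > odulivon  (by intervocalic voicing, glide loss, unconditioned shift, vowel merger)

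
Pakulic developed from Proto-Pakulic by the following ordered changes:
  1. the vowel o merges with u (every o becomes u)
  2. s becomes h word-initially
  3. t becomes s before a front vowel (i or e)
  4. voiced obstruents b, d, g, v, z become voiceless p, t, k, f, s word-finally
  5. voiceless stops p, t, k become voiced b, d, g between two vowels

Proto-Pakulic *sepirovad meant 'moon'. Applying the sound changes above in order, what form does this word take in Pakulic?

hebiruvat

Pakulic: start from *sepirovad.
  rule 1 (vowel merger): sepirovad → sepiruvad
  rule 2 (debuccalisation): sepiruvad → hepiruvad
  rule 3: no change — hepiruvad
  rule 4 (final devoicing): hepiruvad → hepiruvat
  rule 5 (intervocalic voicing): hepiruvat → hebiruvat
  ⇒ Pakulic hebiruvat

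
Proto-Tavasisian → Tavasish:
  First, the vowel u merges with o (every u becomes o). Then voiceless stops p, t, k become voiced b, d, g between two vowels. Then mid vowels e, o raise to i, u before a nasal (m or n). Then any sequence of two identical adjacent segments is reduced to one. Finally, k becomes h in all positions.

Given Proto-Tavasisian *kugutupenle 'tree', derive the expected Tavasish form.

Tavasish: *kugutupenle > kogotopenle > kogodobenle > kogodobinle > hogodobinle  (by vowel merger, intervocalic voicing, pre-nasal raising, unconditioned shift)

hogodobinle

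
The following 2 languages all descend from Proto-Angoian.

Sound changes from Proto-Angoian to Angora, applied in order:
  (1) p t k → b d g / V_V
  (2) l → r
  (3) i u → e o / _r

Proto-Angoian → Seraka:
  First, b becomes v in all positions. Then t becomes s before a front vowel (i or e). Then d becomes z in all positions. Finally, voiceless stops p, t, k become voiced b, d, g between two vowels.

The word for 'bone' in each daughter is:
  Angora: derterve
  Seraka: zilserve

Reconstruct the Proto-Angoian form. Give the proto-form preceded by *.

Position 1: Angora has d, Seraka has z. Taking the neighbouring segments as reconstructed: Angora d can only go back to *d; Seraka z could go back to *d or *z — the one source consistent with every daughter is *d.
Position 4: Angora has t, Seraka has s. Angora preserves t here (none of its changes turn any other segment into t), so the proto-segment is *t.
Position 2: Angora has e, Seraka has i. Seraka preserves i here (none of its changes turn any other segment into i), so the proto-segment is *i.
This points to *dilterve. Verify forward in each daughter:
Angora: *dilterve
  dilterve (rule 1 does not apply)
  dilterve → dirterve   [unconditioned shift]
  dirterve → derterve   [pre-rhotic lowering]
  giving Angora derterve.
Seraka: start from *dilterve.
  rule 1: no change — dilterve
  rule 2 (palatalisation): dilterve → dilserve
  rule 3 (unconditioned shift): dilserve → zilserve
  rule 4: no change — zilserve
  ⇒ Seraka zilserve
No other proto-form is consistent with every reflex, so the reconstruction is *dilterve.

*dilterve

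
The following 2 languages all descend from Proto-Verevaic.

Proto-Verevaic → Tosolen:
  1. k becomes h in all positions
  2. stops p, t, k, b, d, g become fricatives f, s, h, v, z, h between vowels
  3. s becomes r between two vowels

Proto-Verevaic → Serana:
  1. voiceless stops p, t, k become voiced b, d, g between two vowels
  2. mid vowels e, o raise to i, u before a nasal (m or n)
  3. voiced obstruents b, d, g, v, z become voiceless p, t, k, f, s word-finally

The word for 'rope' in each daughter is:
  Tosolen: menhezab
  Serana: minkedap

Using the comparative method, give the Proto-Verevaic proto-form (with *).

Position 2: Tosolen has e, Serana has i. Tosolen preserves e here (none of its changes turn any other segment into e), so the proto-segment is *e.
Position 8: Tosolen has b, Serana has p. Tosolen preserves b here (none of its changes turn any other segment into b), so the proto-segment is *b.
Position 6: Tosolen has z, Serana has d. Taking the neighbouring segments as reconstructed: Tosolen z could go back to *d or *z; Serana d could go back to *t or *d — the one source consistent with every daughter is *d.
This points to *menkedab. Verify forward in each daughter:
Tosolen: *menkedab
  menkedab → menhedab   [unconditioned shift]
  menhedab → menhezab   [intervocalic lenition]
  menhezab (rule 3 does not apply)
  giving Tosolen menhezab.
Serana: start from *menkedab.
  rule 1: no change — menkedab
  rule 2 (pre-nasal raising): menkedab → minkedab
  rule 3 (final devoicing): minkedab → minkedap
  ⇒ Serana minkedap
*menkedab is the unique common source.

*menkedab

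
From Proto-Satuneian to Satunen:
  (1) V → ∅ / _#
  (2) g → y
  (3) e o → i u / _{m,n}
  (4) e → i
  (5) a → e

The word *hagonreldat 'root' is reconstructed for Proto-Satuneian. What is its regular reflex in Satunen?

heyunrildet

Satunen: *hagonreldat
  hagonreldat (rule 1 does not apply)
  hagonreldat → hayonreldat   [unconditioned shift]
  hayonreldat → hayunreldat   [pre-nasal raising]
  hayunreldat → hayunrildat   [vowel merger]
  hayunrildat → heyunrildet   [vowel merger]
  giving Satunen heyunrildet.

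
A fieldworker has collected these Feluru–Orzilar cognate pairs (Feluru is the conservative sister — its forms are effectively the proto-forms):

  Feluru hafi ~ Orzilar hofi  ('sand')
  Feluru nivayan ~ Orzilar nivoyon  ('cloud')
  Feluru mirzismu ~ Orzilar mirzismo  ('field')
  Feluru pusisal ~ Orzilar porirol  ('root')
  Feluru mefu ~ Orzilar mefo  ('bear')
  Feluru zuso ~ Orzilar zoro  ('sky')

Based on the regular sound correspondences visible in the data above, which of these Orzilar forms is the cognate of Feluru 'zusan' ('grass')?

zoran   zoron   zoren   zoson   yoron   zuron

zoron

pusisal ~ porirol, zuso ~ zoro — Feluru u corresponds to Orzilar o after a consonant, before a consonant other than r, m, n, p, b, f, v.
pusisal ~ porirol — Feluru s corresponds to Orzilar r between vowels (before a back vowel).
nivayan ~ nivoyon — Feluru a corresponds to Orzilar o after a consonant, before a nasal.
Applying these to Feluru 'zusan':
  zusan → zosan   (u→o after a consonant, before a consonant other than r, m, n, p, b, f, v)
  zosan → zoran   (s→r between vowels (before a back vowel))
  zoran → zoron   (a→o after a consonant, before a nasal)
So the Orzilar cognate is 'zoron'.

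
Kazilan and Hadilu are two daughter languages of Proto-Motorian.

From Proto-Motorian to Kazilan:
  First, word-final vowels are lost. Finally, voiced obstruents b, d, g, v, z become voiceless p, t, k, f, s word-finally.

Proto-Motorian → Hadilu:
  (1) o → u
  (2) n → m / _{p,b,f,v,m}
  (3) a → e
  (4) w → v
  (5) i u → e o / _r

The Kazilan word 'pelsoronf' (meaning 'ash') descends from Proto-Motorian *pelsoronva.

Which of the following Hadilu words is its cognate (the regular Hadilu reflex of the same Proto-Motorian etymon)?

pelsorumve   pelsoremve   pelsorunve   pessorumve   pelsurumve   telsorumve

Hadilu: *pelsoronva
  pelsoronva → pelsurunva   [vowel merger]
  pelsurunva → pelsurumva   [nasal place assimilation]
  pelsurumva → pelsurumve   [vowel merger]
  pelsurumve (rule 4 does not apply)
  pelsurumve → pelsorumve   [pre-rhotic lowering]
  giving Hadilu pelsorumve.
Among the options, 'pelsorumve' alone shows every Hadilu change applied in order.

pelsorumve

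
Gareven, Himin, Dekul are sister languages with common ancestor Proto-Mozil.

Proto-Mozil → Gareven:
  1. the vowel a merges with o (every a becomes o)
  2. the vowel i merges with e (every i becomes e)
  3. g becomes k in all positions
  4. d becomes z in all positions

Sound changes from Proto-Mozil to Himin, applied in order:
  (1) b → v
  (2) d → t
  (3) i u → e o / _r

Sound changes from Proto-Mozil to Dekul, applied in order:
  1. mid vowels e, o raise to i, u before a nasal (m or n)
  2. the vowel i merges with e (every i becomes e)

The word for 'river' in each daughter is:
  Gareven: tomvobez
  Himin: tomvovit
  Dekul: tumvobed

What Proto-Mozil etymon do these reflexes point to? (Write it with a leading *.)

Position 2: Gareven has o, Himin has o, Dekul has u. Taking the neighbouring segments as reconstructed: Gareven o could go back to *a or *o; Himin o can only go back to *o; Dekul u could go back to *o or *u — the one source consistent with every daughter is *o.
Position 7: Gareven has e, Himin has i, Dekul has e. Himin preserves i here (none of its changes turn any other segment into i), so the proto-segment is *i.
Position 8: Gareven has z, Himin has t, Dekul has d. Dekul preserves d here (none of its changes turn any other segment into d), so the proto-segment is *d.
Verify the candidate proto-form against each daughter:
Gareven: start from *tomvobid.
  rule 1: no change — tomvobid
  rule 2 (vowel merger): tomvobid → tomvobed
  rule 3: no change — tomvobed
  rule 4 (unconditioned shift): tomvobed → tomvobez
  ⇒ Gareven tomvobez
Himin: *tomvobid
  tomvobid → tomvovid   [unconditioned shift]
  tomvovid → tomvovit   [unconditioned shift]
  tomvovit (rule 3 does not apply)
  giving Himin tomvovit.
Dekul: *tomvobid > tumvobid > tumvobed  (by pre-nasal raising, vowel merger)
Only *tomvobid yields all of Gareven tomvobez, Himin tomvovit, Dekul tumvobed.

*tomvobid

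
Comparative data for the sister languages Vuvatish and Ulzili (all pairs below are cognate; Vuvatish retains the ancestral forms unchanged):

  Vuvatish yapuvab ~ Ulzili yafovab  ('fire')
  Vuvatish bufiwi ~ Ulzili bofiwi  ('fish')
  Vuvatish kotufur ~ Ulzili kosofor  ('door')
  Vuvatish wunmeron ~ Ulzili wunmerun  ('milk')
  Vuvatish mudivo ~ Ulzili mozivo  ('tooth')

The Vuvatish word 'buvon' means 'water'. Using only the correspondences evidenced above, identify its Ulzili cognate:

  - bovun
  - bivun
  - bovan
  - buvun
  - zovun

bovun

yapuvab ~ yafovab — Vuvatish u corresponds to Ulzili o after a consonant, before a labial obstruent.
wunmeron ~ wunmerun — Vuvatish o corresponds to Ulzili u after a consonant, before a nasal.
Applying these to Vuvatish 'buvon':
  buvon → bovon   (u→o after a consonant, before a labial obstruent)
  bovon → bovun   (o→u after a consonant, before a nasal)
So the Ulzili cognate is 'bovun'.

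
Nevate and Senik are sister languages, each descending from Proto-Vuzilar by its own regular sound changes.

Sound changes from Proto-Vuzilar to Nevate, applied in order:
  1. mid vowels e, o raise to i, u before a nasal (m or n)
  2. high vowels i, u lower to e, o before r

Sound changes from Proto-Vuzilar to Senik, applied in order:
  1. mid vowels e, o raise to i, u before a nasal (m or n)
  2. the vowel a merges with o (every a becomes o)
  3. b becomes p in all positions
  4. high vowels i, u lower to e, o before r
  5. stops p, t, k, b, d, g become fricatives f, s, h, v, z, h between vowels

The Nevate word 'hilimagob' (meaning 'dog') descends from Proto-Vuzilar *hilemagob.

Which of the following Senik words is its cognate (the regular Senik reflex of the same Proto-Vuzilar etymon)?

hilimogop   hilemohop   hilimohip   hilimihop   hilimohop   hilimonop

hilimohop

Senik: *hilemagob
  hilemagob → hilimagob   [pre-nasal raising]
  hilimagob → hilimogob   [vowel merger]
  hilimogob → hilimogop   [unconditioned shift]
  hilimogop (rule 4 does not apply)
  hilimogop → hilimohop   [intervocalic lenition]
  giving Senik hilimohop.
Only 'hilimohop' matches the regular Senik development of *hilemagob.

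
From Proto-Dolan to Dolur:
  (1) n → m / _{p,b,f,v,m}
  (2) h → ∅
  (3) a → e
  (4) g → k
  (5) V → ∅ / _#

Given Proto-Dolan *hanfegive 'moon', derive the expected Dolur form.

Dolur: *hanfegive
  hanfegive → hamfegive   [nasal place assimilation]
  hamfegive → amfegive   [h-loss]
  amfegive → emfegive   [vowel merger]
  emfegive → emfekive   [unconditioned shift]
  emfekive → emfekiv   [apocope]
  giving Dolur emfekiv.

emfekiv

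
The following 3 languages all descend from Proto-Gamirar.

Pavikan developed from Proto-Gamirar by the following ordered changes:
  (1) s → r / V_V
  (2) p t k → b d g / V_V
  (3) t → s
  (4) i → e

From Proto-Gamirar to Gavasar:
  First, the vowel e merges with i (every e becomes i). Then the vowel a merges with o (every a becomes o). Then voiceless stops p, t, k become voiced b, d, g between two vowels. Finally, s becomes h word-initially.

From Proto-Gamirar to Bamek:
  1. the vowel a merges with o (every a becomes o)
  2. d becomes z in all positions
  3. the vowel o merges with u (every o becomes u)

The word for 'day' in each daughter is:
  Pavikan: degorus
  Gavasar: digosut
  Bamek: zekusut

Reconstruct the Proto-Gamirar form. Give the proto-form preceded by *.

Position 3: Pavikan has g, Gavasar has g, Bamek has k. Bamek preserves k here (none of its changes turn any other segment into k), so the proto-segment is *k.
Position 1: Pavikan has d, Gavasar has d, Bamek has z. Taking the neighbouring segments as reconstructed: Pavikan d can only go back to *d; Gavasar d can only go back to *d; Bamek z could go back to *d or *z — the one source consistent with every daughter is *d.
This points to *dekosut. Verify forward in each daughter:
Pavikan: *dekosut > dekorut > degorut > degorus  (by rhotacism, intervocalic voicing, unconditioned shift)
Gavasar: *dekosut > dikosut > digosut  (by vowel merger, intervocalic voicing)
Bamek: *dekosut
  dekosut (rule 1 does not apply)
  dekosut → zekosut   [unconditioned shift]
  zekosut → zekusut   [vowel merger]
  giving Bamek zekusut.
*dekosut is the unique common source.

*dekosut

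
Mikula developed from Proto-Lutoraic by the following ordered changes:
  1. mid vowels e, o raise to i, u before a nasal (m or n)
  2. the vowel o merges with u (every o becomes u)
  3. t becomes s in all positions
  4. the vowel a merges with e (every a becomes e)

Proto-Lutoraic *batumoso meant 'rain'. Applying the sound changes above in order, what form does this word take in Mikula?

besumusu

Mikula: start from *batumoso.
  rule 1: no change — batumoso
  rule 2 (vowel merger): batumoso → batumusu
  rule 3 (unconditioned shift): batumusu → basumusu
  rule 4 (vowel merger): basumusu → besumusu
  ⇒ Mikula besumusu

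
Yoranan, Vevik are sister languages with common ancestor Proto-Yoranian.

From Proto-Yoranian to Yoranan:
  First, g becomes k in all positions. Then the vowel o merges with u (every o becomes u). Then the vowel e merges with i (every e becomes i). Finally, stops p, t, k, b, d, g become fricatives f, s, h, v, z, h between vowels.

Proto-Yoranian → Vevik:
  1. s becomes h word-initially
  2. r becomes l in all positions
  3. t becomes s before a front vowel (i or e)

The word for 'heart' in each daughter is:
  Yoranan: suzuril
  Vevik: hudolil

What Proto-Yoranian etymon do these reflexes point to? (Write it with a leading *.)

Position 1: Yoranan has s, Vevik has h. Taking the neighbouring segments as reconstructed: Yoranan s can only go back to *s; Vevik h could go back to *s or *h — the one source consistent with every daughter is *s.
Position 5: Yoranan has r, Vevik has l. Yoranan preserves r here (none of its changes turn any other segment into r), so the proto-segment is *r.
Verify the candidate proto-form against each daughter:
Yoranan: *sudoril > suduril > suzuril  (by vowel merger, intervocalic lenition)
Vevik: start from *sudoril.
  rule 1 (debuccalisation): sudoril → hudoril
  rule 2 (unconditioned shift): hudoril → hudolil
  rule 3: no change — hudolil
  ⇒ Vevik hudolil
Only *sudoril yields all of Yoranan suzuril, Vevik hudolil.

*sudoril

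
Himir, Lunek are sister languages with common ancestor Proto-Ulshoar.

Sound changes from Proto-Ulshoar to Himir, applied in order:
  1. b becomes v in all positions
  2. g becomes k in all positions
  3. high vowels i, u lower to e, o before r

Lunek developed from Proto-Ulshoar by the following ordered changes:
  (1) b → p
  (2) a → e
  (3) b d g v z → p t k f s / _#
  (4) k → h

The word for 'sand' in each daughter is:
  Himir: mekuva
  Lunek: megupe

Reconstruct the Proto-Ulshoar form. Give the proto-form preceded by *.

Position 5: Himir has v, Lunek has p. Taking the neighbouring segments as reconstructed: Himir v could go back to *b or *v; Lunek p could go back to *p or *b — the one source consistent with every daughter is *b.
Position 6: Himir has a, Lunek has e. Himir preserves a here (none of its changes turn any other segment into a), so the proto-segment is *a.
Position 3: Himir has k, Lunek has g. Lunek preserves g here (none of its changes turn any other segment into g), so the proto-segment is *g.
Verify the candidate proto-form against each daughter:
Himir: *meguba > meguva > mekuva  (by unconditioned shift, unconditioned shift)
Lunek: start from *meguba.
  rule 1 (unconditioned shift): meguba → megupa
  rule 2 (vowel merger): megupa → megupe
  rule 3: no change — megupe
  rule 4: no change — megupe
  ⇒ Lunek megupe
*meguba is the unique common source.

*meguba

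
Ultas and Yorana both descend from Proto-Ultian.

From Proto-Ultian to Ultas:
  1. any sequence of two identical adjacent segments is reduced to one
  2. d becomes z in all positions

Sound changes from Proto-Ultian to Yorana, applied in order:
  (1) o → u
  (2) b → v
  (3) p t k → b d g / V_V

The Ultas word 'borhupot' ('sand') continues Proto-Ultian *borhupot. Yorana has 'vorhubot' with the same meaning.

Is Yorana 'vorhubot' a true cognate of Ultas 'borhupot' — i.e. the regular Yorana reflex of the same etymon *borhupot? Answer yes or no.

Derive the expected Yorana reflex of *borhupot:
Yorana: start from *borhupot.
  rule 1 (vowel merger): borhupot → burhuput
  rule 2 (unconditioned shift): burhuput → vurhuput
  rule 3 (intervocalic voicing): vurhuput → vurhubut
  ⇒ Yorana vurhubut
The regular Yorana reflex would be 'vurhubut', but the attested form is 'vorhubot'. The correspondence is irregular, so they are not cognates (the Yorana form has a different source).

no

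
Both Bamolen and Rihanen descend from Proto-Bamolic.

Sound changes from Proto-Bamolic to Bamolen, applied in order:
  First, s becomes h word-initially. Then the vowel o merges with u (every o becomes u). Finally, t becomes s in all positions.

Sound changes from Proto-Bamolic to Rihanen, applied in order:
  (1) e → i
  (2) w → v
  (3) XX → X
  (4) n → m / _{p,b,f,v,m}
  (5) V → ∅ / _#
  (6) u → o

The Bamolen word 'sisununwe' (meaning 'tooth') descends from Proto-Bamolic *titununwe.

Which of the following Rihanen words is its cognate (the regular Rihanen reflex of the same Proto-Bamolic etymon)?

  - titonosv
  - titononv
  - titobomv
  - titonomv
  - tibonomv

Rihanen: *titununwe
  titununwe → titununwi   [vowel merger]
  titununwi → titununvi   [unconditioned shift]
  titununvi (rule 3 does not apply)
  titununvi → titunumvi   [nasal place assimilation]
  titunumvi → titunumv   [apocope]
  titunumv → titonomv   [vowel merger]
  giving Rihanen titonomv.
Only 'titonomv' matches the regular Rihanen development of *titununwe.

titonomv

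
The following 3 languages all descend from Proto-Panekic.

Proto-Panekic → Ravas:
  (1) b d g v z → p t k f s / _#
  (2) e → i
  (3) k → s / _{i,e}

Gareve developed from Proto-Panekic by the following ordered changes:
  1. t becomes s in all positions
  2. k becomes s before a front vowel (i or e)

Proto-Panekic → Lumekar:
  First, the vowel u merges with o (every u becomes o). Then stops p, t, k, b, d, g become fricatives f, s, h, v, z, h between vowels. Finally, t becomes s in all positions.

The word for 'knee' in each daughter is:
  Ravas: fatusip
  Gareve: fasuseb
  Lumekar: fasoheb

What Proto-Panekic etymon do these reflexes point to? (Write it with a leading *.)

Position 6: Ravas has i, Gareve has e, Lumekar has e. Gareve preserves e here (none of its changes turn any other segment into e), so the proto-segment is *e.
Position 4: Ravas has u, Gareve has u, Lumekar has o. Ravas preserves u here (none of its changes turn any other segment into u), so the proto-segment is *u.
Position 5: Ravas has s, Gareve has s, Lumekar has h. Taking the neighbouring segments as reconstructed: Ravas s could go back to *k or *s; Gareve s could go back to *t or *k or *s; Lumekar h could go back to *k or *g or *h — the one source consistent with every daughter is *k.
This points to *fatukeb. Verify forward in each daughter:
Ravas: start from *fatukeb.
  rule 1 (final devoicing): fatukeb → fatukep
  rule 2 (vowel merger): fatukep → fatukip
  rule 3 (palatalisation): fatukip → fatusip
  ⇒ Ravas fatusip
Gareve: *fatukeb > fasukeb > fasuseb  (by unconditioned shift, palatalisation)
Lumekar: *fatukeb
  fatukeb → fatokeb   [vowel merger]
  fatokeb → fasoheb   [intervocalic lenition]
  fasoheb (rule 3 does not apply)
  giving Lumekar fasoheb.
No other proto-form is consistent with every reflex, so the reconstruction is *fatukeb.

*fatukeb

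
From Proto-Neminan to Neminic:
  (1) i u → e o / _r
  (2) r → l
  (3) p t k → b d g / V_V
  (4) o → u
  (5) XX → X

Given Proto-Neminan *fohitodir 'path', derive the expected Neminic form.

fuhidudel

Neminic: start from *fohitodir.
  rule 1 (pre-rhotic lowering): fohitodir → fohitoder
  rule 2 (unconditioned shift): fohitoder → fohitodel
  rule 3 (intervocalic voicing): fohitodel → fohidodel
  rule 4 (vowel merger): fohidodel → fuhidudel
  rule 5: no change — fuhidudel
  ⇒ Neminic fuhidudel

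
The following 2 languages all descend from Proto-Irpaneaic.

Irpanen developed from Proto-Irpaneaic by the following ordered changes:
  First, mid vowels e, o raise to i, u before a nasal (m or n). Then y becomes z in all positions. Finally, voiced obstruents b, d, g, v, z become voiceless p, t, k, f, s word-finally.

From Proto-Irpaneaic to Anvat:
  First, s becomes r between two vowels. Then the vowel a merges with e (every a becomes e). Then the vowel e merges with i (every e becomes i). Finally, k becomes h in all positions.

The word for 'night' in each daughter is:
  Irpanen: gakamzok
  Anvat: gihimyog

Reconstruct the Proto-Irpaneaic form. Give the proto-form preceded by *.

Position 2: Irpanen has a, Anvat has i. Irpanen preserves a here (none of its changes turn any other segment into a), so the proto-segment is *a.
Position 6: Irpanen has z, Anvat has y. Anvat preserves y here (none of its changes turn any other segment into y), so the proto-segment is *y.
Verify the candidate proto-form against each daughter:
Irpanen: start from *gakamyog.
  rule 1: no change — gakamyog
  rule 2 (unconditioned shift): gakamyog → gakamzog
  rule 3 (final devoicing): gakamzog → gakamzok
  ⇒ Irpanen gakamzok
Anvat: start from *gakamyog.
  rule 1: no change — gakamyog
  rule 2 (vowel merger): gakamyog → gekemyog
  rule 3 (vowel merger): gekemyog → gikimyog
  rule 4 (unconditioned shift): gikimyog → gihimyog
  ⇒ Anvat gihimyog
No other proto-form is consistent with every reflex, so the reconstruction is *gakamyog.

*gakamyog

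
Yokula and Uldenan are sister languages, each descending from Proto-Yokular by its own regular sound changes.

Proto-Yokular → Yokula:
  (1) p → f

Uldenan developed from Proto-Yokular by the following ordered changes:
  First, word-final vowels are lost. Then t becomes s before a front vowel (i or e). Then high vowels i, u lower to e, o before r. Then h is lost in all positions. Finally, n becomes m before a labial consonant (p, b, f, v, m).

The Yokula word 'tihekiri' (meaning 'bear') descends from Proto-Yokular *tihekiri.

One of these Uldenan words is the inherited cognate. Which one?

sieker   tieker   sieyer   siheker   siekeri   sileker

sieker

Uldenan: *tihekiri > tihekir > sihekir > siheker > sieker  (by apocope, palatalisation, pre-rhotic lowering, h-loss)
Only 'sieker' matches the regular Uldenan development of *tihekiri.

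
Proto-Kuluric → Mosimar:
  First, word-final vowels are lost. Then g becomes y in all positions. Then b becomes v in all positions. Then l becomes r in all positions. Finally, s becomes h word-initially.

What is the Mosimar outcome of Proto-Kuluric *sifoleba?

Mosimar: *sifoleba > sifoleb > sifolev > siforev > hiforev  (by apocope, unconditioned shift, unconditioned shift, debuccalisation)

hiforev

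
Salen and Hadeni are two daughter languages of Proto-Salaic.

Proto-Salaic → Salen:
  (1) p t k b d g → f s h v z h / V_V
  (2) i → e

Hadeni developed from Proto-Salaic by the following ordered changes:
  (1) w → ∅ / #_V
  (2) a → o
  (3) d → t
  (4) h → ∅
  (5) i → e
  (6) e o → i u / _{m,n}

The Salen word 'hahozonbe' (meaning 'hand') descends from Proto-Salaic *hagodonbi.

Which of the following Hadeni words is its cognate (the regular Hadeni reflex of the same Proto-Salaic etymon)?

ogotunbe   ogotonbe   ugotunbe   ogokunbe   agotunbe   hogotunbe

Hadeni: *hagodonbi > hogodonbi > hogotonbi > ogotonbi > ogotonbe > ogotunbe  (by vowel merger, unconditioned shift, h-loss, vowel merger, pre-nasal raising)

ogotunbe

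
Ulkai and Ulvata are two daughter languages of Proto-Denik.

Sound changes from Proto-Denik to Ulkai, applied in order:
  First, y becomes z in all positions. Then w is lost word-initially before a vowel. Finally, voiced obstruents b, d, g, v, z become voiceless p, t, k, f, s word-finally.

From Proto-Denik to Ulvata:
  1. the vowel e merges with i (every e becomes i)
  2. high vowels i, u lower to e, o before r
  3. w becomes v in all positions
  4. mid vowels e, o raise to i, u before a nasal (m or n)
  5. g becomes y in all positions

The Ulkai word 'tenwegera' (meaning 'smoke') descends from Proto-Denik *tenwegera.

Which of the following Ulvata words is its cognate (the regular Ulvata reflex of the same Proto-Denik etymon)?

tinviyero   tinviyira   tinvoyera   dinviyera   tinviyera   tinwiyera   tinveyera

Ulvata: *tenwegera > tinwigira > tinwigera > tinvigera > tinviyera  (by vowel merger, pre-rhotic lowering, unconditioned shift, unconditioned shift)

tinviyera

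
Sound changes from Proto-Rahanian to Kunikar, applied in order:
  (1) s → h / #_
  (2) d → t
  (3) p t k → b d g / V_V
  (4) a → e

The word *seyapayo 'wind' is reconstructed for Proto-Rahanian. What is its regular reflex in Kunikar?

Kunikar: *seyapayo > heyapayo > heyabayo > heyebeyo  (by debuccalisation, intervocalic voicing, vowel merger)

heyebeyo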